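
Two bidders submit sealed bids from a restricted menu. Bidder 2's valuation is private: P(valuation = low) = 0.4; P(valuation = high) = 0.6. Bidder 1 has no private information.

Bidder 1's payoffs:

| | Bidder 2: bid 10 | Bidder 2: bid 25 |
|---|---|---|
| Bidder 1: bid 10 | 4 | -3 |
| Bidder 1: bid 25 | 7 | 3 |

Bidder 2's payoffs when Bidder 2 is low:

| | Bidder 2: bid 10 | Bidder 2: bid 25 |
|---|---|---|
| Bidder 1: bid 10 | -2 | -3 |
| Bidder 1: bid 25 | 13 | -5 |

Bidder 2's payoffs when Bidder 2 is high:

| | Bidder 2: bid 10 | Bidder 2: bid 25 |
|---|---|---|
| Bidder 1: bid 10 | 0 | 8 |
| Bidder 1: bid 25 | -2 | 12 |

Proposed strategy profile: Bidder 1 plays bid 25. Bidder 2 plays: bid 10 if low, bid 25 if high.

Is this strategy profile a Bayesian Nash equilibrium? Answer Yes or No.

A profile is a BNE iff every type of every player is best-responding given beliefs about the other side.
Bidder 1 plays bid 25: E[bid 25] = 0.4·(7) + 0.6·(3) = 4.6; E[bid 10] = -0.2. Best-responding. ✓
Bidder 2 (valuation low), facing bid 25: bid 10 gives 13, bid 25 gives -5. Proposed bid 10 is best. ✓
Bidder 2 (valuation high), facing bid 25: bid 10 gives -2, bid 25 gives 12. Proposed bid 25 is best. ✓

Yes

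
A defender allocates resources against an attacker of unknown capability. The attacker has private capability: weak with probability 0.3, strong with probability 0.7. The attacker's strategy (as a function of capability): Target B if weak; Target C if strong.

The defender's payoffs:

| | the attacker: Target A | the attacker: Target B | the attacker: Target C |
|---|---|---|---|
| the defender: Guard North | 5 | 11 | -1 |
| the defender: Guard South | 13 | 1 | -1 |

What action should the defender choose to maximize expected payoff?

Compute the defender's expected payoff for each action, taking the expectation over the attacker's type.
E[Guard North] = 0.3·(11) + 0.7·(-1) = 2.6
E[Guard South] = 0.3·(1) + 0.7·(-1) = -0.4
Best response: Guard North (2.6 is the largest).

Guard North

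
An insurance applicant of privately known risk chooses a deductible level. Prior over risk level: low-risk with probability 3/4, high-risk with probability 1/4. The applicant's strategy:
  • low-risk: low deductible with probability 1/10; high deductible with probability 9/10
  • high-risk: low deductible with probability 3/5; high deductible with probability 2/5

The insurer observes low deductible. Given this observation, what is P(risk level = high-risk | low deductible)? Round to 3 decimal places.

0.667

P(low deductible) = (3/4)·(1/10) + (1/4)·(3/5) = 9/40
P(high-risk | low deductible) = ((1/4)·(3/5)) / (9/40) = (3/20) / (9/40) = 2/3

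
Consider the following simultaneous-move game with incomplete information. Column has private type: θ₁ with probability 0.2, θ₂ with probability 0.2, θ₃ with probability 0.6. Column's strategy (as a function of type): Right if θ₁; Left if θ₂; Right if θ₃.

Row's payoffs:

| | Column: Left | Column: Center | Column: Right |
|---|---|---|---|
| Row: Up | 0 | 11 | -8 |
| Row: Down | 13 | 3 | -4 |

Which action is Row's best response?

Down

E[Up] = 0.2·(-8) + 0.2·(0) + 0.6·(-8) = -6.4
E[Down] = 0.2·(-4) + 0.2·(13) + 0.6·(-4) = -0.6
Best response: Down (-0.6 is the largest).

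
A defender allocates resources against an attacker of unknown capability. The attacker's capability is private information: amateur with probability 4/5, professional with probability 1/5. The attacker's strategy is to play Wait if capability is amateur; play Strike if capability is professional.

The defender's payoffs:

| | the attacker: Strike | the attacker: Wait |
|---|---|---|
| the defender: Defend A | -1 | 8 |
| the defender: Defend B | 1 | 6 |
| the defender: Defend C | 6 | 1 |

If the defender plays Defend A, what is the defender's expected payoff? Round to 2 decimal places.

6.20

Take the expectation over the attacker's capability, weighting each type's action by its prior probability.
E[Defend A] = 4/5·8 + 1/5·(-1) = 32/5 + (-1/5) = 31/5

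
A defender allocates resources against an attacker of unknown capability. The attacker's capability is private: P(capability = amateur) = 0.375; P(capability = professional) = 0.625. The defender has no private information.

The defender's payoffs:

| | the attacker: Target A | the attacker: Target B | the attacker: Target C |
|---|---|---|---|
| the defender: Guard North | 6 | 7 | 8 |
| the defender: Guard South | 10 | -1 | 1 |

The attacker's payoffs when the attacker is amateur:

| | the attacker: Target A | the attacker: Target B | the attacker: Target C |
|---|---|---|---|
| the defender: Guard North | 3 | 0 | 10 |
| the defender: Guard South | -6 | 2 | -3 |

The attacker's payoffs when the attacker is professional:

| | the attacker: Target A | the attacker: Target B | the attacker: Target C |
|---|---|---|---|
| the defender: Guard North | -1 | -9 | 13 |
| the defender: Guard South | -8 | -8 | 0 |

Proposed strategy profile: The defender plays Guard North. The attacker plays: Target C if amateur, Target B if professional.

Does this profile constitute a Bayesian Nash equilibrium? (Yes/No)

A profile is a BNE iff every type of every player is best-responding given beliefs about the other side.
The defender plays Guard North: E[Guard North] = 0.375·(8) + 0.625·(7) = 7.375; E[Guard South] = -0.25. Best-responding. ✓
The attacker (capability amateur), facing Guard North: Target A gives 3, Target B gives 0, Target C gives 10. Proposed Target C is best. ✓
The attacker (capability professional), facing Guard North: Target A gives -1, Target B gives -9, Target C gives 13. Proposed Target B is not best — profitable deviation exists. ✗

No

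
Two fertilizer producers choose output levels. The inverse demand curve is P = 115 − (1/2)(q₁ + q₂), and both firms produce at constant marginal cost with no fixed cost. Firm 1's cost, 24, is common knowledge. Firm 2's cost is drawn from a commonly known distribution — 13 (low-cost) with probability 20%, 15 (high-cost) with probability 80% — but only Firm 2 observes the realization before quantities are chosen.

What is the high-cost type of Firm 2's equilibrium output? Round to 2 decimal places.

72.80

Firm 2 with cost c maximizes (115 − (1/2)(q₁+q₂) − c)·q₂, giving q₂(c) = (115 − c − (1/2)q₁).
E[c₂] = 0.2·13 + 0.8·15 = 14.6
Firm 1's FOC against E[q₂] yields q₁ = (115 − 2·24 + E[c₂])/(3/2) = (115 − 48 + 14.6)/(3/2) = 54.4.
q₂(high-cost) = (115 − 15 − (1/2)·54.4) = 72.8.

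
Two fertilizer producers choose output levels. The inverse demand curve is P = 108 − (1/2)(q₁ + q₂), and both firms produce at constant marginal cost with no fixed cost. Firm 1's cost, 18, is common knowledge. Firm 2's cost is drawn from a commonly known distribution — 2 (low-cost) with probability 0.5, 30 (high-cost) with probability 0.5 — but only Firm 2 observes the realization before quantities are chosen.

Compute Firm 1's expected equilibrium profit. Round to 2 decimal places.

Type-c best response for Firm 2: q₂(c) = (108 − c) − q₁/2.
Firm 1 maximizes expected profit; its first-order condition is 108 − q₁ − (1/2)E[q₂] − 18 = 0.
Substituting E[q₂] and solving: E[c₂] = 16, so q₁ = (108 − 2·18 + 16)/(3/2) = 58.6667.
E[P] = 108 − (1/2)·(q₁ + E[q₂]) = 47.3333; Firm 1's expected profit = (E[P] − 18)·q₁ = (47.3333 − 18)·58.6667 = 1720.89.

1720.89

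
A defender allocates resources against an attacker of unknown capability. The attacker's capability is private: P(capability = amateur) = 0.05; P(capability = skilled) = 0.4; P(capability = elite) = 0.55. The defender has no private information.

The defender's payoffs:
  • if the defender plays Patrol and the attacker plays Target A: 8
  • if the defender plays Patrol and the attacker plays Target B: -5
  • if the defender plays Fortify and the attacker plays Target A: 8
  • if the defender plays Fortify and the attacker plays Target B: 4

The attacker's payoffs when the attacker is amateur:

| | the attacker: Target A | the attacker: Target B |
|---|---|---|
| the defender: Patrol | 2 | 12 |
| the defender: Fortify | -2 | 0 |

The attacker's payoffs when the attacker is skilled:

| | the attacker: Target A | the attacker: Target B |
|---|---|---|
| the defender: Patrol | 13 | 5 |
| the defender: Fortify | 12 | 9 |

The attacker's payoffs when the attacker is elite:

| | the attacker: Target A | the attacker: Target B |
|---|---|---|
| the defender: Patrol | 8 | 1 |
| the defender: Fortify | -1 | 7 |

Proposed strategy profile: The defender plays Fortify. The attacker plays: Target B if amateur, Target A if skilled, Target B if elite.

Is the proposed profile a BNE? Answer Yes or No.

The defender plays Fortify: E[Fortify] = 0.05·(4) + 0.4·(8) + 0.55·(4) = 5.6; E[Patrol] = 0.2. Best-responding. ✓
The attacker (capability amateur), facing Fortify: Target A gives -2, Target B gives 0. Proposed Target B is best. ✓
The attacker (capability skilled), facing Fortify: Target A gives 12, Target B gives 9. Proposed Target A is best. ✓
The attacker (capability elite), facing Fortify: Target A gives -1, Target B gives 7. Proposed Target B is best. ✓

Yes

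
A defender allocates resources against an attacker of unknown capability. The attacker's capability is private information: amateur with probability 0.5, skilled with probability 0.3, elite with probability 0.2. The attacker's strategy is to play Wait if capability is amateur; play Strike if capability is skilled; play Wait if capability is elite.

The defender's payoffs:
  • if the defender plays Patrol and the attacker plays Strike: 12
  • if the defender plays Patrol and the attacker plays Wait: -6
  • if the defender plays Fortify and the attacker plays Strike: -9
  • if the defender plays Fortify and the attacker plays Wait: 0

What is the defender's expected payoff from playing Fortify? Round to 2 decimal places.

-2.70

E[Fortify] = 0.5·0 + 0.3·(-9) + 0.2·0 = 0 + (-2.7) + 0 = -2.7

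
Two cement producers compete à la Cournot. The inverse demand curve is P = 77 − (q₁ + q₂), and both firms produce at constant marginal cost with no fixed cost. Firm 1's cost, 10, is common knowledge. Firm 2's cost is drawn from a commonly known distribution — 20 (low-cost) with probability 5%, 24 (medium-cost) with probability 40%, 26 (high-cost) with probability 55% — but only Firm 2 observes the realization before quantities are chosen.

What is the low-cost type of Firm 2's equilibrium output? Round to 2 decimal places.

Type-c best response for Firm 2: q₂(c) = (77 − c)/2 − q₁/2.
Firm 1 maximizes expected profit; its first-order condition is 77 − 2q₁ − E[q₂] − 10 = 0.
Substituting E[q₂] and solving: E[c₂] = 24.9, so q₁ = (77 − 2·10 + 24.9)/3 = 27.3.
q₂(low-cost) = (77 − 20 − 27.3)/2 = 14.85.

14.85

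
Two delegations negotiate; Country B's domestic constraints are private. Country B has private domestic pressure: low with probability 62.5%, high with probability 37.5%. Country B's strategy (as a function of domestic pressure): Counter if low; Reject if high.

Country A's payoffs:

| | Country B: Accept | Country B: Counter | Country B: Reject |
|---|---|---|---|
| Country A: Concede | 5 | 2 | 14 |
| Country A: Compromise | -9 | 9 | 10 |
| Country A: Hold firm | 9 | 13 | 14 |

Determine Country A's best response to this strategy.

Hold firm

E[Concede] = 0.625·(2) + 0.375·(14) = 6.5
E[Compromise] = 0.625·(9) + 0.375·(10) = 9.375
E[Hold firm] = 0.625·(13) + 0.375·(14) = 13.375
Best response: Hold firm (13.375 is the largest).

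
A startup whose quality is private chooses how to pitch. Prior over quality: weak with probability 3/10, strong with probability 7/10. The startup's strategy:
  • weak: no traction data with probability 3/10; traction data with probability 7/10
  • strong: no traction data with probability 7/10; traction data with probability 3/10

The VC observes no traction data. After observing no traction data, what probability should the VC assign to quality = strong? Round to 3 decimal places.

Apply Bayes' rule using the sender's strategy as the likelihood.
P(no traction data) = (3/10)·(3/10) + (7/10)·(7/10) = 29/50
P(strong | no traction data) = ((7/10)·(7/10)) / (29/50) = (49/100) / (29/50) = 49/58

0.845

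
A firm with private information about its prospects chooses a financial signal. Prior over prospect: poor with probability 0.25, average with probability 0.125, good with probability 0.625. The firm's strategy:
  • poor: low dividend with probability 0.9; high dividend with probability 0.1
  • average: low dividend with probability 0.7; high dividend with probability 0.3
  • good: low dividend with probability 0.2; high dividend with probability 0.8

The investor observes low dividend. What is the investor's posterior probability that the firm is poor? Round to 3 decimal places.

P(low dividend) = 0.25·0.9 + 0.125·0.7 + 0.625·0.2 = 0.4375
P(poor | low dividend) = (0.25·0.9) / 0.4375 = 0.225 / 0.4375 = 0.514286

0.514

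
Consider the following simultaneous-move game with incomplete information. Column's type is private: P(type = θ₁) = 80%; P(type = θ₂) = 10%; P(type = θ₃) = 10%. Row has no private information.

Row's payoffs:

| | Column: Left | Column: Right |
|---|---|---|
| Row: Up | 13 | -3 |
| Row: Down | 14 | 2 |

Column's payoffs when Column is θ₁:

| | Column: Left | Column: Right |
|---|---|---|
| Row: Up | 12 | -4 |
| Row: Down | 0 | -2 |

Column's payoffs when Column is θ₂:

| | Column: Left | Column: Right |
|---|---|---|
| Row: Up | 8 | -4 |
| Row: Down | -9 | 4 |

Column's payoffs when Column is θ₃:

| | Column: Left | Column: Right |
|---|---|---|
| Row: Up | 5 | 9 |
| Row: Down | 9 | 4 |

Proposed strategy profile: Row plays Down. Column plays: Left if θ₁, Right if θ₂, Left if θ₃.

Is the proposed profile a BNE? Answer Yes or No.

Yes

Row plays Down: E[Down] = 0.8·(14) + 0.1·(2) + 0.1·(14) = 12.8; E[Up] = 11.4. Best-responding. ✓
Column (type θ₁), facing Down: Left gives 0, Right gives -2. Proposed Left is best. ✓
Column (type θ₂), facing Down: Left gives -9, Right gives 4. Proposed Right is best. ✓
Column (type θ₃), facing Down: Left gives 9, Right gives 4. Proposed Left is best. ✓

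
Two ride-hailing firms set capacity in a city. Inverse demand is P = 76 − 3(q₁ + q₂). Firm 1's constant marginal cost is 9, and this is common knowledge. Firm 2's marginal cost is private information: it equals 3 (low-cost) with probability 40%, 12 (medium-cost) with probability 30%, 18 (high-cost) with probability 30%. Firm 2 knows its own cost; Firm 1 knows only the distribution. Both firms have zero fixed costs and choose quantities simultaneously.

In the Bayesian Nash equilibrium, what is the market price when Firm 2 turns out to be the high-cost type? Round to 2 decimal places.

Type-c best response for Firm 2: q₂(c) = (76 − c)/6 − q₁/2.
Firm 1 maximizes expected profit; its first-order condition is 76 − 6q₁ − 3E[q₂] − 9 = 0.
Substituting E[q₂] and solving: E[c₂] = 10.2, so q₁ = (76 − 2·9 + 10.2)/9 = 7.57778.
q₂(high-cost) = 5.87778, so P = 76 − 3·(7.57778 + 5.87778) = 35.6333.

35.63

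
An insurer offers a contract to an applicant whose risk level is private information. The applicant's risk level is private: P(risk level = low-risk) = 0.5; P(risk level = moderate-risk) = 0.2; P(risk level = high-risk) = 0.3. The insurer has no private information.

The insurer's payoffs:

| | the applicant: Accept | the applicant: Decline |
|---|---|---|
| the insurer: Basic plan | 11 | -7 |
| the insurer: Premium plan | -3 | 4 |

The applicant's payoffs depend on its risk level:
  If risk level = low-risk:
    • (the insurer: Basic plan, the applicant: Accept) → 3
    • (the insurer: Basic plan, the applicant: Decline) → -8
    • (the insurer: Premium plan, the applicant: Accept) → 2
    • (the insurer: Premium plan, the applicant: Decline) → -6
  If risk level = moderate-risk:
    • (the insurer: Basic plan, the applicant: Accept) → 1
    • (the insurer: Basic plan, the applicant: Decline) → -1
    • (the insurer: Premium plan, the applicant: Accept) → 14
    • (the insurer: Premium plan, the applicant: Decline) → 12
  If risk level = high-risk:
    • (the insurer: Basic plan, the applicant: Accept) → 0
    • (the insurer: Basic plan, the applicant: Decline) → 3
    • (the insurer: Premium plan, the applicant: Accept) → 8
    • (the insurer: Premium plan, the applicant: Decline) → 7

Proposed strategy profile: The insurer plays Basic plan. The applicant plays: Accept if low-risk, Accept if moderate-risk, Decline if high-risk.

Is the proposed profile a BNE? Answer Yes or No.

A profile is a BNE iff every type of every player is best-responding given beliefs about the other side.
The insurer plays Basic plan: E[Basic plan] = 0.5·(11) + 0.2·(11) + 0.3·(-7) = 5.6; E[Premium plan] = -0.9. Best-responding. ✓
The applicant (risk level low-risk), facing Basic plan: Accept gives 3, Decline gives -8. Proposed Accept is best. ✓
The applicant (risk level moderate-risk), facing Basic plan: Accept gives 1, Decline gives -1. Proposed Accept is best. ✓
The applicant (risk level high-risk), facing Basic plan: Accept gives 0, Decline gives 3. Proposed Decline is best. ✓

Yes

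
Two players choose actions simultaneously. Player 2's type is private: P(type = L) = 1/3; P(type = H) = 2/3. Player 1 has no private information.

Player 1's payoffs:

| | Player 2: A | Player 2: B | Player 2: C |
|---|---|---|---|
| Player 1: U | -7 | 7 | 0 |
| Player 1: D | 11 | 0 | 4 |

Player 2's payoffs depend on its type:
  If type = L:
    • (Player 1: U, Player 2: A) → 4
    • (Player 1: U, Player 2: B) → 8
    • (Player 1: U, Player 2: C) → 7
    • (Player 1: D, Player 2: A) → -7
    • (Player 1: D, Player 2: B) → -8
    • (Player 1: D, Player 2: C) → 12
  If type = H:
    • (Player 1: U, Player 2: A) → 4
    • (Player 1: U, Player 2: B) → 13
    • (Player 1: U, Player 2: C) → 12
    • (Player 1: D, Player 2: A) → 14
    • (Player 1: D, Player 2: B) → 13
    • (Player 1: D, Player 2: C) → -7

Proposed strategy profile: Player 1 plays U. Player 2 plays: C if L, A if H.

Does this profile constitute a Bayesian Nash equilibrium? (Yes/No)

No

Player 1 plays U: E[U] = 1/3·(0) + 2/3·(-7) = -14/3; E[D] = 26/3. Not best-responding. ✗
Player 2 (type L), facing U: A gives 4, B gives 8, C gives 7. Proposed C is not best — profitable deviation exists. ✗
Player 2 (type H), facing U: A gives 4, B gives 13, C gives 12. Proposed A is not best — profitable deviation exists. ✗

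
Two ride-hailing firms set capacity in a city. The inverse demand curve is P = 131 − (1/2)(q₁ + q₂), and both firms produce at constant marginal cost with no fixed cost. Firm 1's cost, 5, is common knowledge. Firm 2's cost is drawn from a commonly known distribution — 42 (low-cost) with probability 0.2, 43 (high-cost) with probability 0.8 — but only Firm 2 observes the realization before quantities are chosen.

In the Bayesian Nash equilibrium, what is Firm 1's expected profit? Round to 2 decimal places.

5962.32

Each type of Firm 2 best-responds to q₁; Firm 1 best-responds to the expected q₂ over Firm 2's types.
Firm 2 with cost c maximizes (131 − (1/2)(q₁+q₂) − c)·q₂, giving q₂(c) = (131 − c − (1/2)q₁).
E[c₂] = 0.2·42 + 0.8·43 = 42.8
Firm 1's FOC against E[q₂] yields q₁ = (131 − 2·5 + E[c₂])/(3/2) = (131 − 10 + 42.8)/(3/2) = 109.2.
E[P] = 131 − (1/2)·(q₁ + E[q₂]) = 59.6; Firm 1's expected profit = (E[P] − 5)·q₁ = (59.6 − 5)·109.2 = 5962.32.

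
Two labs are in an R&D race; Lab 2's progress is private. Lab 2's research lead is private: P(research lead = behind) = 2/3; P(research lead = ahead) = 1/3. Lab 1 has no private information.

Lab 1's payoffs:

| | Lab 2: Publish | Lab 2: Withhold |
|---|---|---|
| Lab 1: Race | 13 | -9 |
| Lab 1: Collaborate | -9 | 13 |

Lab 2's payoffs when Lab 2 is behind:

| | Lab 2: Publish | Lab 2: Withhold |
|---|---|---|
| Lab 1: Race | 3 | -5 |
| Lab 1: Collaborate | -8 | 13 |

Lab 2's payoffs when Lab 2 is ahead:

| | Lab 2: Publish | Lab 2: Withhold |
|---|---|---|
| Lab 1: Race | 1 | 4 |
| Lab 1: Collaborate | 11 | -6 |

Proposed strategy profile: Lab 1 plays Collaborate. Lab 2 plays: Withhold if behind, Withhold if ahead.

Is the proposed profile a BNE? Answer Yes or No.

No

A profile is a BNE iff every type of every player is best-responding given beliefs about the other side.
Lab 1 plays Collaborate: E[Collaborate] = 2/3·(13) + 1/3·(13) = 13; E[Race] = -9. Best-responding. ✓
Lab 2 (research lead behind), facing Collaborate: Publish gives -8, Withhold gives 13. Proposed Withhold is best. ✓
Lab 2 (research lead ahead), facing Collaborate: Publish gives 11, Withhold gives -6. Proposed Withhold is not best — profitable deviation exists. ✗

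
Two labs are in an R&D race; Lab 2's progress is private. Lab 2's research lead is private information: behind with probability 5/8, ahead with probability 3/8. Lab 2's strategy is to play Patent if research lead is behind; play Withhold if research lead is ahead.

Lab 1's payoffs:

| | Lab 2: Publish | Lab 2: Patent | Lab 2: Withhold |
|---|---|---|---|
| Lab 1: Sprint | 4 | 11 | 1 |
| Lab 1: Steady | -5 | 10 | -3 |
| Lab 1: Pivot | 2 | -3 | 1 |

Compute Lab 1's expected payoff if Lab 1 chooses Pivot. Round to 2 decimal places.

-1.50

E[Pivot] = 5/8·(-3) + 3/8·1 = (-15/8) + 3/8 = -3/2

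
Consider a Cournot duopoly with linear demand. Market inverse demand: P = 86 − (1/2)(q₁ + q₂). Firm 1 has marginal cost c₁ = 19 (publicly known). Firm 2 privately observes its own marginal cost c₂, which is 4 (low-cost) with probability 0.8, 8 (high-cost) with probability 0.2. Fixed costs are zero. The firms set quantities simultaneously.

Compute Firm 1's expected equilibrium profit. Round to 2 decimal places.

Type-c best response for Firm 2: q₂(c) = (86 − c) − q₁/2.
Firm 1 maximizes expected profit; its first-order condition is 86 − q₁ − (1/2)E[q₂] − 19 = 0.
Substituting E[q₂] and solving: E[c₂] = 4.8, so q₁ = (86 − 2·19 + 4.8)/(3/2) = 35.2.
E[P] = 86 − (1/2)·(q₁ + E[q₂]) = 36.6; Firm 1's expected profit = (E[P] − 19)·q₁ = (36.6 − 19)·35.2 = 619.52.

619.52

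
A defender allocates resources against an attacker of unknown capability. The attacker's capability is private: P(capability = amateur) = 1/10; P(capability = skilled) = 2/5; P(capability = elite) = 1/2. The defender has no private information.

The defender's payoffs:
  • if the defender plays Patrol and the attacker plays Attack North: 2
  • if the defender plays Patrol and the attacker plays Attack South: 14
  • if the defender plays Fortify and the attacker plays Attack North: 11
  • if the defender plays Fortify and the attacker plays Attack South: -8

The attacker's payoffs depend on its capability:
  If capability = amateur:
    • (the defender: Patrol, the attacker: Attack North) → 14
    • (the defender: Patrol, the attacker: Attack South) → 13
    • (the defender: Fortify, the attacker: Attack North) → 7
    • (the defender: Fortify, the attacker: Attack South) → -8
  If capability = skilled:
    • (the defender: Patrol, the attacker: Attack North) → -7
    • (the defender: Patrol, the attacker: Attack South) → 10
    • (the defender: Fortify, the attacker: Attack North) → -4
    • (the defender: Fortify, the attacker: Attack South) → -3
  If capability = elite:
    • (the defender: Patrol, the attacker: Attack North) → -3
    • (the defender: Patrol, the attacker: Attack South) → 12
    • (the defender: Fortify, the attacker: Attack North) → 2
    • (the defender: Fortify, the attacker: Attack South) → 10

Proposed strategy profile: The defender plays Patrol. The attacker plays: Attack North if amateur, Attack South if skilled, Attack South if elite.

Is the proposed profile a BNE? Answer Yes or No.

The defender plays Patrol: E[Patrol] = 1/10·(2) + 2/5·(14) + 1/2·(14) = 64/5; E[Fortify] = -61/10. Best-responding. ✓
The attacker (capability amateur), facing Patrol: Attack North gives 14, Attack South gives 13. Proposed Attack North is best. ✓
The attacker (capability skilled), facing Patrol: Attack North gives -7, Attack South gives 10. Proposed Attack South is best. ✓
The attacker (capability elite), facing Patrol: Attack North gives -3, Attack South gives 12. Proposed Attack South is best. ✓

Yes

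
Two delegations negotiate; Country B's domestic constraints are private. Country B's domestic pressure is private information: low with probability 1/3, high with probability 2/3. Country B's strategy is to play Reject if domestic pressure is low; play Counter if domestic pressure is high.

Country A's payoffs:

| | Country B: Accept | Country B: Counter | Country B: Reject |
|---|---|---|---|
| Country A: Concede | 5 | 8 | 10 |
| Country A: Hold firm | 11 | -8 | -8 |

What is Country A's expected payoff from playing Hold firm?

-8

E[Hold firm] = 1/3·(-8) + 2/3·(-8) = (-8/3) + (-16/3) = -8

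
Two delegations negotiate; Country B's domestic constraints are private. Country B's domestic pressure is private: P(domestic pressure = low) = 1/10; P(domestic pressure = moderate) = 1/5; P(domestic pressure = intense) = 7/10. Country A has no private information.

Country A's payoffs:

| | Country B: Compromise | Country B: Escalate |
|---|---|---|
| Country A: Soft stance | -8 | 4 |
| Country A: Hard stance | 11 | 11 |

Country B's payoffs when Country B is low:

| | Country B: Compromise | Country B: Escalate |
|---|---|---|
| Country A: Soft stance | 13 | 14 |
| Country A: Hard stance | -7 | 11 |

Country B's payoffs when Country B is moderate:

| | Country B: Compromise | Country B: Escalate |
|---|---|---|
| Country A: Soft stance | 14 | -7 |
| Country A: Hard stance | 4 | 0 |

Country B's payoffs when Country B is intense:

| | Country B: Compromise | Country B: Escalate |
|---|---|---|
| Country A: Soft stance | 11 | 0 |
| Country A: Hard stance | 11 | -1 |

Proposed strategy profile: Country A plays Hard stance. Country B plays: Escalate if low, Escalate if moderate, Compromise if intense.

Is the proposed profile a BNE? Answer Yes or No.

No

Country A plays Hard stance: E[Hard stance] = 1/10·(11) + 1/5·(11) + 7/10·(11) = 11; E[Soft stance] = -22/5. Best-responding. ✓
Country B (domestic pressure low), facing Hard stance: Compromise gives -7, Escalate gives 11. Proposed Escalate is best. ✓
Country B (domestic pressure moderate), facing Hard stance: Compromise gives 4, Escalate gives 0. Proposed Escalate is not best — profitable deviation exists. ✗
Country B (domestic pressure intense), facing Hard stance: Compromise gives 11, Escalate gives -1. Proposed Compromise is best. ✓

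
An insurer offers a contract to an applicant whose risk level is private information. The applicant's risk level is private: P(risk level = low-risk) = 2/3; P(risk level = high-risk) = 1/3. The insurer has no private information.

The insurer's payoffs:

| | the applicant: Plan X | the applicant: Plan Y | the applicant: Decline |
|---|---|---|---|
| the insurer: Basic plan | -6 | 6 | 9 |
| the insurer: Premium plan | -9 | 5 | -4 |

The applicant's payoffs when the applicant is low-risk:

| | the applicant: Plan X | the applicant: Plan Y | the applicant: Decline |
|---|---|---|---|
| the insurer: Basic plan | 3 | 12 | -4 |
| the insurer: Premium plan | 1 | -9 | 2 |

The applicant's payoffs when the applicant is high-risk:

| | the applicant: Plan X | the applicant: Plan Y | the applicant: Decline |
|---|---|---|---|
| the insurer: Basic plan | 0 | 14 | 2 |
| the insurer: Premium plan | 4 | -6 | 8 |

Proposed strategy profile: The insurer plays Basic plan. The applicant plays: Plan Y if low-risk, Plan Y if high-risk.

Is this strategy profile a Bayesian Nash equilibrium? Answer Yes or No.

Yes

A profile is a BNE iff every type of every player is best-responding given beliefs about the other side.
The insurer plays Basic plan: E[Basic plan] = 2/3·(6) + 1/3·(6) = 6; E[Premium plan] = 5. Best-responding. ✓
The applicant (risk level low-risk), facing Basic plan: Plan X gives 3, Plan Y gives 12, Decline gives -4. Proposed Plan Y is best. ✓
The applicant (risk level high-risk), facing Basic plan: Plan X gives 0, Plan Y gives 14, Decline gives 2. Proposed Plan Y is best. ✓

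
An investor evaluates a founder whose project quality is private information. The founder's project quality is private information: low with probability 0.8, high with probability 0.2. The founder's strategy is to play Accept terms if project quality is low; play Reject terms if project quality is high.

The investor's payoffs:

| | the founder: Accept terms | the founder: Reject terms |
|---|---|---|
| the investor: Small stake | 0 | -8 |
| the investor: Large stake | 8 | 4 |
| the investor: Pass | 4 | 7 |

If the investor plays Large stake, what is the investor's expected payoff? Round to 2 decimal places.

7.20

E[Large stake] = 0.8·8 + 0.2·4 = 6.4 + 0.8 = 7.2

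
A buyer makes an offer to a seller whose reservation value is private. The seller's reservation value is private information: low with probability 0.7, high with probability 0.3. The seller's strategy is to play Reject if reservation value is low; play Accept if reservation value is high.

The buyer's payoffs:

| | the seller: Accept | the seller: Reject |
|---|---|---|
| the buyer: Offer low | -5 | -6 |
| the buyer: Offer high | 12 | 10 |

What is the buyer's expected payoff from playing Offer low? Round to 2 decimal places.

-5.70

E[Offer low] = 0.7·(-6) + 0.3·(-5) = (-4.2) + (-1.5) = -5.7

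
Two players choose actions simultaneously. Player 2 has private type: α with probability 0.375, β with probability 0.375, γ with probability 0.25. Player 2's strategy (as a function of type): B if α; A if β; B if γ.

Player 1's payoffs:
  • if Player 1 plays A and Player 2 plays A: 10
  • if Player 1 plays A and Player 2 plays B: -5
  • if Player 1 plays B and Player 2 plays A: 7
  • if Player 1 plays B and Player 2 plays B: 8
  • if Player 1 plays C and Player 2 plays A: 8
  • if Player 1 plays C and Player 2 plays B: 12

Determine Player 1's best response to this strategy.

C

E[A] = 0.375·(-5) + 0.375·(10) + 0.25·(-5) = 0.625
E[B] = 0.375·(8) + 0.375·(7) + 0.25·(8) = 7.625
E[C] = 0.375·(12) + 0.375·(8) + 0.25·(12) = 10.5
Best response: C (10.5 is the largest).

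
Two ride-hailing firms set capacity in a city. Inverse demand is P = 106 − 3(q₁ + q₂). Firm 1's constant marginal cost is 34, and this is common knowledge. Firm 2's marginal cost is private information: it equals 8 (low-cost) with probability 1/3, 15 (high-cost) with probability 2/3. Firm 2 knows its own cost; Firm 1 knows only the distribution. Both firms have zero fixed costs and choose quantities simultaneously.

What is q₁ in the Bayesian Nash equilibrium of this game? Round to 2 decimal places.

Each type of Firm 2 best-responds to q₁; Firm 1 best-responds to the expected q₂ over Firm 2's types.
Firm 2 with cost c maximizes (106 − 3(q₁+q₂) − c)·q₂, giving q₂(c) = (106 − c − 3q₁)/6.
E[c₂] = 1/3·8 + 2/3·15 = 12.6667
Firm 1's FOC against E[q₂] yields q₁ = (106 − 2·34 + E[c₂])/9 = (106 − 68 + 12.6667)/9 = 5.62963.

5.63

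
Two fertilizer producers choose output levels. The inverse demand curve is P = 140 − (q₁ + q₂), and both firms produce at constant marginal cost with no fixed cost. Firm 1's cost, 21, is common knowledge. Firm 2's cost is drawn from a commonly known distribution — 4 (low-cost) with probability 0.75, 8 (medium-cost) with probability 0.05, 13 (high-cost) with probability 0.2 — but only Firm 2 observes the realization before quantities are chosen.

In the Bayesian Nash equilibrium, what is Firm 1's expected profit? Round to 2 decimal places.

1201.78

Each type of Firm 2 best-responds to q₁; Firm 1 best-responds to the expected q₂ over Firm 2's types.
Firm 2 with cost c maximizes (140 − (q₁+q₂) − c)·q₂, giving q₂(c) = (140 − c − q₁)/2.
E[c₂] = 0.75·4 + 0.05·8 + 0.2·13 = 6
Firm 1's FOC against E[q₂] yields q₁ = (140 − 2·21 + E[c₂])/3 = (140 − 42 + 6)/3 = 34.6667.
E[P] = 140 − (q₁ + E[q₂]) = 55.6667; Firm 1's expected profit = (E[P] − 21)·q₁ = (55.6667 − 21)·34.6667 = 1201.78.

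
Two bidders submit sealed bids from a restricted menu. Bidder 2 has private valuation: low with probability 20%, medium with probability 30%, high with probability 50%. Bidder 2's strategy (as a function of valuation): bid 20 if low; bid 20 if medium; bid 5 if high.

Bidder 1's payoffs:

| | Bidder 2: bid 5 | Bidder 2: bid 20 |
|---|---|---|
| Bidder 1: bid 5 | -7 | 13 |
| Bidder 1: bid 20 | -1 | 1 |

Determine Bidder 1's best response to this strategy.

E[bid 5] = 0.2·(13) + 0.3·(13) + 0.5·(-7) = 3
E[bid 20] = 0.2·(1) + 0.3·(1) + 0.5·(-1) = 0
Best response: bid 5 (3 is the largest).

bid 5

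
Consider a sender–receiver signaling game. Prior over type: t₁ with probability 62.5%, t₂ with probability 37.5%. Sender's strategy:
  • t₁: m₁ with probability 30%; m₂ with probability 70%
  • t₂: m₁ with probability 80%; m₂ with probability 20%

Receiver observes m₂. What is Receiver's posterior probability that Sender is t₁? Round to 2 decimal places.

0.85

P(m₂) = 0.625·0.7 + 0.375·0.2 = 0.5125
P(t₁ | m₂) = (0.625·0.7) / 0.5125 = 0.4375 / 0.5125 = 0.853659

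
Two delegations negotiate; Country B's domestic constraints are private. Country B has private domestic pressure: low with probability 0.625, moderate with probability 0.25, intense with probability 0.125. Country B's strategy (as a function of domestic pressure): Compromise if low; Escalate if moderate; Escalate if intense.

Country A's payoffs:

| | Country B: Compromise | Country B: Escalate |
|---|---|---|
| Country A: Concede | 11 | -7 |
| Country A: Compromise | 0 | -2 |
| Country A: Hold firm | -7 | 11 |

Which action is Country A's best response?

Concede

Compute Country A's expected payoff for each action, taking the expectation over Country B's type.
E[Concede] = 0.625·(11) + 0.25·(-7) + 0.125·(-7) = 4.25
E[Compromise] = 0.625·(0) + 0.25·(-2) + 0.125·(-2) = -0.75
E[Hold firm] = 0.625·(-7) + 0.25·(11) + 0.125·(11) = -0.25
Best response: Concede (4.25 is the largest).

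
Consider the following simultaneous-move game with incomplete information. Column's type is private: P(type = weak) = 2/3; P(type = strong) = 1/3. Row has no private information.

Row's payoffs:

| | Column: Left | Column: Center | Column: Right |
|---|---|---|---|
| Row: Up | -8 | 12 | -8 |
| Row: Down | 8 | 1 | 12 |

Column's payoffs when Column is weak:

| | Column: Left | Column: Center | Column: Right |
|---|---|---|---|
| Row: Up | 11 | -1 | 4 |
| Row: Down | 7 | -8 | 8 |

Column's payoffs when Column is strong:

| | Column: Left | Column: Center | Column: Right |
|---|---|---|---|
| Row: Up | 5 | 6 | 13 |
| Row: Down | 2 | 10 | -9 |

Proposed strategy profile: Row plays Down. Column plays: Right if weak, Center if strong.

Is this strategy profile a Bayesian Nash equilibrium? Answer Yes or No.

Yes

A profile is a BNE iff every type of every player is best-responding given beliefs about the other side.
Row plays Down: E[Down] = 2/3·(12) + 1/3·(1) = 25/3; E[Up] = -4/3. Best-responding. ✓
Column (type weak), facing Down: Left gives 7, Center gives -8, Right gives 8. Proposed Right is best. ✓
Column (type strong), facing Down: Left gives 2, Center gives 10, Right gives -9. Proposed Center is best. ✓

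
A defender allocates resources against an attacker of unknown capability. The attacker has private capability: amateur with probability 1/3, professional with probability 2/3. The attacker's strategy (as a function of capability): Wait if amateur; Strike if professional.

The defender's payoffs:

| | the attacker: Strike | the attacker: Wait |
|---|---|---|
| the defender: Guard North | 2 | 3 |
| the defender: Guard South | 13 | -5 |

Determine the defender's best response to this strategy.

Compute the defender's expected payoff for each action, taking the expectation over the attacker's type.
E[Guard North] = 1/3·(3) + 2/3·(2) = 7/3
E[Guard South] = 1/3·(-5) + 2/3·(13) = 7
Best response: Guard South (7 is the largest).

Guard South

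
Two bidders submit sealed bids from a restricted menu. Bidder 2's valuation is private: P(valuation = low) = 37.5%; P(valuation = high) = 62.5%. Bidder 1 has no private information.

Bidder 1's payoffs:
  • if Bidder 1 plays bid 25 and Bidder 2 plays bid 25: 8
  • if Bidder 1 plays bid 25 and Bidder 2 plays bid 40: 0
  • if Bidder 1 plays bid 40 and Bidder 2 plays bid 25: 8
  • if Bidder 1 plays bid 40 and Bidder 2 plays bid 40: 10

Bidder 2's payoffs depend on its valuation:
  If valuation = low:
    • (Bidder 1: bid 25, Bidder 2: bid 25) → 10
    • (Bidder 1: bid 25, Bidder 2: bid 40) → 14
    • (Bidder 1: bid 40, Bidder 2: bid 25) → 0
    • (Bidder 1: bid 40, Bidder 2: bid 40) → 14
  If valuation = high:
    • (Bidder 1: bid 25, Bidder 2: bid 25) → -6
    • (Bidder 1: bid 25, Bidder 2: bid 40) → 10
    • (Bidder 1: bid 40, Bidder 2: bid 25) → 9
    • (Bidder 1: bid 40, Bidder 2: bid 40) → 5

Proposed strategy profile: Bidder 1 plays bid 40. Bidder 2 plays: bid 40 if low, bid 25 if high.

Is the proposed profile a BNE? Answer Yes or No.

Bidder 1 plays bid 40: E[bid 40] = 0.375·(10) + 0.625·(8) = 8.75; E[bid 25] = 5. Best-responding. ✓
Bidder 2 (valuation low), facing bid 40: bid 25 gives 0, bid 40 gives 14. Proposed bid 40 is best. ✓
Bidder 2 (valuation high), facing bid 40: bid 25 gives 9, bid 40 gives 5. Proposed bid 25 is best. ✓

Yes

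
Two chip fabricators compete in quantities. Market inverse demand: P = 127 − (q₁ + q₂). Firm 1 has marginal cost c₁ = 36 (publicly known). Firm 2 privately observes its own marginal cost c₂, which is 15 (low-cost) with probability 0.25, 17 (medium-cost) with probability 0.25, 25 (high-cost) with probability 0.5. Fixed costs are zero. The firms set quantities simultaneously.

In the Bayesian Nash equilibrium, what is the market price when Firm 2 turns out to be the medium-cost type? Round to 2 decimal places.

Type-c best response for Firm 2: q₂(c) = (127 − c)/2 − q₁/2.
Firm 1 maximizes expected profit; its first-order condition is 127 − 2q₁ − E[q₂] − 36 = 0.
Substituting E[q₂] and solving: E[c₂] = 20.5, so q₁ = (127 − 2·36 + 20.5)/3 = 25.1667.
q₂(medium-cost) = 42.4167, so P = 127 − (25.1667 + 42.4167) = 59.4167.

59.42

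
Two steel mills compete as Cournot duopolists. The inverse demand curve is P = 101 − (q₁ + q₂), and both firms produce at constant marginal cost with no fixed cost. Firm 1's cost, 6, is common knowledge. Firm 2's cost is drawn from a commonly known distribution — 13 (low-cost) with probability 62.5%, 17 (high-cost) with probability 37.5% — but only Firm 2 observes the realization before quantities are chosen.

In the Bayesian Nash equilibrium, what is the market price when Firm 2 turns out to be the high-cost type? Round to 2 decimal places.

Firm 2 with cost c maximizes (101 − (q₁+q₂) − c)·q₂, giving q₂(c) = (101 − c − q₁)/2.
E[c₂] = 0.625·13 + 0.375·17 = 14.5
Firm 1's FOC against E[q₂] yields q₁ = (101 − 2·6 + E[c₂])/3 = (101 − 12 + 14.5)/3 = 34.5.
q₂(high-cost) = 24.75, so P = 101 − (34.5 + 24.75) = 41.75.

41.75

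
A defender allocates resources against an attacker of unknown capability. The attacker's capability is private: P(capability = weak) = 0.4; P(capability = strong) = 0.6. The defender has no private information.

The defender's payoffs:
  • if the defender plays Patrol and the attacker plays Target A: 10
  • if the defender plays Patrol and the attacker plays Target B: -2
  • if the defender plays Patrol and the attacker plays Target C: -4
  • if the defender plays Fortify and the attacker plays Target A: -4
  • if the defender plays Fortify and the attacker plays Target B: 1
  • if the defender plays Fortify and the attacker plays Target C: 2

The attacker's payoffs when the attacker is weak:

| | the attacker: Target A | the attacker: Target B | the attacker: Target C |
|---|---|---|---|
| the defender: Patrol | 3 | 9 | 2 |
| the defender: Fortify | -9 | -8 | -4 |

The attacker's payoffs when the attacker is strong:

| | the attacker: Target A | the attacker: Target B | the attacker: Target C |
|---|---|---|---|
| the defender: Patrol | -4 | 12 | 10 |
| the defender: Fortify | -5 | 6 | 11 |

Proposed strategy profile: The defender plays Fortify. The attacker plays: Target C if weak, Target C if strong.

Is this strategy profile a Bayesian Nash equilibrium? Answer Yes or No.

The defender plays Fortify: E[Fortify] = 0.4·(2) + 0.6·(2) = 2; E[Patrol] = -4. Best-responding. ✓
The attacker (capability weak), facing Fortify: Target A gives -9, Target B gives -8, Target C gives -4. Proposed Target C is best. ✓
The attacker (capability strong), facing Fortify: Target A gives -5, Target B gives 6, Target C gives 11. Proposed Target C is best. ✓

Yes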